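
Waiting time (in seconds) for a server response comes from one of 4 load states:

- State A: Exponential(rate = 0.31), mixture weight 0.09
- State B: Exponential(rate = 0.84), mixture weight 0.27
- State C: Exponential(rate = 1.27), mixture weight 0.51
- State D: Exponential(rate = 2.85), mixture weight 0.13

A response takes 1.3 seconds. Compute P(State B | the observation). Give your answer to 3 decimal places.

0.334

Posterior ∝ prior × likelihood, so P(k | x) ∝ P(Z=k) f_k(x); normalise over all components.
Exponential densities:
  p_A = 0.207177
  p_B = 0.281858
  p_C = 0.24366
  p_D = 0.0701106
Weight by the priors:
  P(Z=A)·p_A = 0.09 × 0.207177 = 0.0186459
  P(Z=B)·p_B = 0.27 × 0.281858 = 0.0761015
  P(Z=C)·p_C = 0.51 × 0.24366 = 0.124266
  P(Z=D)·p_D = 0.13 × 0.0701106 = 0.00911438
Sum: 0.0186459 + 0.0761015 + 0.124266 + 0.00911438 = 0.228128
Responsibility of State B: 0.0761015 / 0.228128 ≈ 0.334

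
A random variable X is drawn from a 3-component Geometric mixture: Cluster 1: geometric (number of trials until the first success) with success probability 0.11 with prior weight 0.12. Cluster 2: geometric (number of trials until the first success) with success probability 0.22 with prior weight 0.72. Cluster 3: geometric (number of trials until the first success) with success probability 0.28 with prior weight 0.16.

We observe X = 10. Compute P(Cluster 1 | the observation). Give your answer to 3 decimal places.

0.194

Apply Bayes' rule: the posterior for each component is proportional to its prior times its likelihood at x.
Evaluate each component's likelihood at the observed value:
  f_1 = 0.0385392
  f_2 = 0.0235112
  f_3 = 0.0145596
Prior × likelihood for each component:
  π_1·f_1 = 0.12 × 0.0385392 = 0.0046247
  π_2·f_2 = 0.72 × 0.0235112 = 0.016928
  π_3·f_3 = 0.16 × 0.0145596 = 0.00232954
Sum: 0.0046247 + 0.016928 + 0.00232954 = 0.0238823
So the posterior for Cluster 1 is 0.0046247 / 0.0238823 ≈ 0.194.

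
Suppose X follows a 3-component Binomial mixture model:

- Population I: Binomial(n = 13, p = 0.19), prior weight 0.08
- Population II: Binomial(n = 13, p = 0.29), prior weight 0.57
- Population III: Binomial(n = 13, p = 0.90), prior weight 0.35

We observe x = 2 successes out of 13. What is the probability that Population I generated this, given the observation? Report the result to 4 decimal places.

Apply Bayes' rule: the posterior for each component is proportional to its prior times its likelihood at x.
Component likelihoods at x = 2 successes out of 13:
  L_I = C(13,2)·0.19^2·0.81^11 = 78·0.0361·0.0984771 = 0.277292
  L_II = C(13,2)·0.29^2·0.71^11 = 78·0.0841·0.0231122 = 0.151612
  L_III = C(13,2)·0.90^2·0.10^11 = 78·0.81·1e-11 = 6.318e-10
Unnormalised posteriors:
  w_I·L_I = 0.08 × 0.277292 = 0.0221833
  w_II·L_II = 0.57 × 0.151612 = 0.0864186
  w_III·L_III = 0.35 × 6.318e-10 = 2.2113e-10
Denominator: 0.0221833 + 0.0864186 + 2.2113e-10 = 0.108602
P(Population I | data) = 0.0221833 / 0.108602 ≈ 0.2043

0.2043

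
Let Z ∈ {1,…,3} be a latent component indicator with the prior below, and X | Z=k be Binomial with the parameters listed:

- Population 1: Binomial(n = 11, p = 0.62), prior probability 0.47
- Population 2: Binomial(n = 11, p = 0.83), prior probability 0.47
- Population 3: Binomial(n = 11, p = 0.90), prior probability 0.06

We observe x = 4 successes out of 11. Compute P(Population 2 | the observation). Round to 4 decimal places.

By Bayes' theorem, P(k | x) = π_k f_k(x) / Σ_j π_j f_j(x).
Binomial probabilities:
  p_1 = C(11,4)·0.62^4·0.38^7 = 330·0.147763·0.00114416 = 0.0557912
  p_2 = C(11,4)·0.83^4·0.17^7 = 330·0.474583·4.10339e-06 = 0.000642641
  p_3 = C(11,4)·0.90^4·0.10^7 = 330·0.6561·1e-07 = 2.16513e-05
Prior × likelihood for each component:
  π_1·p_1 = 0.47 × 0.0557912 = 0.0262219
  π_2·p_2 = 0.47 × 0.000642641 = 0.000302041
  π_3·p_3 = 0.06 × 2.16513e-05 = 1.29908e-06
Denominator: 0.0262219 + 0.000302041 + 1.29908e-06 = 0.0265252
Responsibility of Population 2: 0.000302041 / 0.0265252 ≈ 0.0114

0.0114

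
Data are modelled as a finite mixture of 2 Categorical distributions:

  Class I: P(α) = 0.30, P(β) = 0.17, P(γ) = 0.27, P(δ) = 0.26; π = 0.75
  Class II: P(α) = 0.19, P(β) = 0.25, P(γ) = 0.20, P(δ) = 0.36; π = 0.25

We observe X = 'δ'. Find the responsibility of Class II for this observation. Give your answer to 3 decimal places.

0.316

P(component k | x) = P(Z=k)·f_k(x) / marginal(x), where marginal(x) = Σ_j P(Z=j)·f_j(x).
Evaluate each component's likelihood at the observed value:
  L_I = P(δ | comp) = 0.26
  L_II = P(δ | comp) = 0.36
Multiply by the mixture weights:
  P(Z=I)·L_I = 0.75 × 0.26 = 0.195
  P(Z=II)·L_II = 0.25 × 0.36 = 0.09
Denominator: 0.195 + 0.09 = 0.285
So the posterior for Class II is 0.09 / 0.285 ≈ 0.316.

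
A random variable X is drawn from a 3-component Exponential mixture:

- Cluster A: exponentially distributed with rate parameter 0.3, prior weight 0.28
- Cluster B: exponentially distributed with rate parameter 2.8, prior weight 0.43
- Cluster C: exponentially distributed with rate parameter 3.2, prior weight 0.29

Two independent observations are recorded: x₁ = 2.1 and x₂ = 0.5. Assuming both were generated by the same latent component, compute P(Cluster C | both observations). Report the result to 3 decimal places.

P(component k | x) = P(Z=k)·f_k(x) / marginal(x), where marginal(x) = Σ_j P(Z=j)·f_j(x).
Since both observations come from the same component, the likelihood for component k is f_k(x₁)·f_k(x₂).
  p_A = [0.159778] × [0.258212] = 0.0412565
  p_B = [0.0078254] × [0.690471] = 0.00540321
  p_C = [0.00386092] × [0.646069] = 0.00249442
Multiply by the mixture weights:
  P(Z=A)·p_A = 0.28 × 0.0412565 = 0.0115518
  P(Z=B)·p_B = 0.43 × 0.00540321 = 0.00232338
  P(Z=C)·p_C = 0.29 × 0.00249442 = 0.000723382
Normaliser: 0.0115518 + 0.00232338 + 0.000723382 = 0.0145986
So the posterior for Cluster C is 0.000723382 / 0.0145986 ≈ 0.050.

0.050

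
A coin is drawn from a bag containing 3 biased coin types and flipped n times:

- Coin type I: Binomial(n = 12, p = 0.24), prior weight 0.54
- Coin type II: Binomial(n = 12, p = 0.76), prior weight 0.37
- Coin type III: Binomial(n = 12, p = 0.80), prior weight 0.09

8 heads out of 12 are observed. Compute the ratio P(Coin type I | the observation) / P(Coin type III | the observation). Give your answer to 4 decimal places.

0.0821

Only the two components matter; the odds are (w_i f_i(x)) / (w_j f_j(x)).
Component likelihoods at x = 8 heads out of 12:
  L_I = 0.00181781
  L_II = 0.182793
  L_III = 0.132876
0.00098162 / 0.0119588 ≈ 0.0821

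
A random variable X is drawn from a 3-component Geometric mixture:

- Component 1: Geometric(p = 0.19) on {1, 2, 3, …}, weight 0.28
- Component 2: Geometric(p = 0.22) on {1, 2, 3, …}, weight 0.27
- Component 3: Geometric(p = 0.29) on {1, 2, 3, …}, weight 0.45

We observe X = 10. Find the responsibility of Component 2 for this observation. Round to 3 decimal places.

0.312

Posterior ∝ prior × likelihood, so P(k | x) ∝ P(Z=k) f_k(x); normalise over all components.
Evaluate each component's likelihood at the observed value:
  L_1 = 0.028518
  L_2 = 0.0235112
  L_3 = 0.0132961
Weight by the priors:
  P(Z=1)·L_1 = 0.28 × 0.028518 = 0.00798503
  P(Z=2)·L_2 = 0.27 × 0.0235112 = 0.00634801
  P(Z=3)·L_3 = 0.45 × 0.0132961 = 0.00598323
Marginal: 0.00798503 + 0.00634801 + 0.00598323 = 0.0203163
P(Component 2 | the observation) ≈ 0.312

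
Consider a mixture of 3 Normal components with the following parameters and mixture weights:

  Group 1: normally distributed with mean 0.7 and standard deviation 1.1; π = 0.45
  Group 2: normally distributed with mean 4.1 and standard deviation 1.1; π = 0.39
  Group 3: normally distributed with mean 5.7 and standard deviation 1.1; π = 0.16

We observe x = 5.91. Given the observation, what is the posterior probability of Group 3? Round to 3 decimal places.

0.609

P(component k | x) = π_k·f_k(x) / marginal(x), where marginal(x) = Σ_j π_j·f_j(x).
Component likelihoods at x = 5.91:
  L_1 = (1/(1.1·√(2π)))·exp(−(5.91−0.7)²/(2·1.1²)) = 0.362675·exp(-11.21657) = 4.87779e-06
  L_2 = (1/(1.1·√(2π)))·exp(−(5.91−4.1)²/(2·1.1²)) = 0.362675·exp(-1.35376) = 0.093667
  L_3 = (1/(1.1·√(2π)))·exp(−(5.91−5.7)²/(2·1.1²)) = 0.362675·exp(-0.01822) = 0.356126
Multiply by the mixture weights:
  π_1·L_1 = 0.45 × 4.87779e-06 = 2.195e-06
  π_2·L_2 = 0.39 × 0.093667 = 0.0365301
  π_3·L_3 = 0.16 × 0.356126 = 0.0569801
Evidence: 2.195e-06 + 0.0365301 + 0.0569801 = 0.0935124
P(Group 3 | data) = 0.0569801 / 0.0935124 ≈ 0.609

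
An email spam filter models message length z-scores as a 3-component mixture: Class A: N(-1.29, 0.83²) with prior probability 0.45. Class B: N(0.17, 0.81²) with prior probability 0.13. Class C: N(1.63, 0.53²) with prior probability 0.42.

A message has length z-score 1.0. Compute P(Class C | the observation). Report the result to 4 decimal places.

0.7851

Posterior ∝ prior × likelihood, so P(k | x) ∝ w_k f_k(x); normalise over all components.
Component likelihoods at x = 1.0:
  L_A = (1/(0.83·√(2π)))·exp(−(1.0−-1.29)²/(2·0.83²)) = 0.480653·exp(-3.80614) = 0.0106868
  L_B = (1/(0.81·√(2π)))·exp(−(1.0−0.17)²/(2·0.81²)) = 0.492521·exp(-0.52500) = 0.291355
  L_C = (1/(0.53·√(2π)))·exp(−(1.0−1.63)²/(2·0.53²)) = 0.752721·exp(-0.70648) = 0.371376
Multiply by the mixture weights:
  w_A·L_A = 0.45 × 0.0106868 = 0.00480904
  w_B·L_B = 0.13 × 0.291355 = 0.0378761
  w_C·L_C = 0.42 × 0.371376 = 0.155978
Normaliser: 0.00480904 + 0.0378761 + 0.155978 = 0.198663
P(Class C | the observation) ≈ 0.7851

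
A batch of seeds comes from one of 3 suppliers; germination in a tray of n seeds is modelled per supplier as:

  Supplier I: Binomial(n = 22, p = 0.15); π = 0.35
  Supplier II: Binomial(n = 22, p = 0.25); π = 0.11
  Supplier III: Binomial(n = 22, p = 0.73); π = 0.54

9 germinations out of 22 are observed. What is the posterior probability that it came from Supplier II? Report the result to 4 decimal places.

0.7737

Posterior ∝ prior × likelihood, so P(k | x) ∝ w_k f_k(x); normalise over all components.
Binomial probabilities:
  p_I = 0.00231201
  p_II = 0.0450796
  p_III = 0.00118675
Multiply by the mixture weights:
  w_I·p_I = 0.35 × 0.00231201 = 0.000809205
  w_II·p_II = 0.11 × 0.0450796 = 0.00495875
  w_III·p_III = 0.54 × 0.00118675 = 0.000640843
Denominator: 0.000809205 + 0.00495875 + 0.000640843 = 0.0064088
So the posterior for Supplier II is 0.00495875 / 0.0064088 ≈ 0.7737.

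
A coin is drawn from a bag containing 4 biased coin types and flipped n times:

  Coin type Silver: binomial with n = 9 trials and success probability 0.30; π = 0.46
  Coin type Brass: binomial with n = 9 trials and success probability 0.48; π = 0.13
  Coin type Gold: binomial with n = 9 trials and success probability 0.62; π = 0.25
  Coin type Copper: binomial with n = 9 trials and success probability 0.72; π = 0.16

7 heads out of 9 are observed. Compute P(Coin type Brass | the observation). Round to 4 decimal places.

0.0741

P(component k | x) = π_k·f_k(x) / marginal(x), where marginal(x) = Σ_j π_j·f_j(x).
Component likelihoods at x = 7 heads out of 9:
  f_Silver = C(9,7)·0.30^7·0.70^2 = 36·0.0002187·0.49 = 0.00385787
  f_Brass = C(9,7)·0.48^7·0.52^2 = 36·0.00587068·0.2704 = 0.0571476
  f_Gold = C(9,7)·0.62^7·0.38^2 = 36·0.0352161·0.1444 = 0.183068
  f_Copper = C(9,7)·0.72^7·0.28^2 = 36·0.100306·0.0784 = 0.283104
Weight by the priors:
  π_Silver·f_Silver = 0.46 × 0.00385787 = 0.00177462
  π_Brass·f_Brass = 0.13 × 0.0571476 = 0.00742919
  π_Gold·f_Gold = 0.25 × 0.183068 = 0.0457669
  π_Copper·f_Copper = 0.16 × 0.283104 = 0.0452966
Evidence: 0.00177462 + 0.00742919 + 0.0457669 + 0.0452966 = 0.100267
Responsibility of Coin type Brass: 0.00742919 / 0.100267 ≈ 0.0741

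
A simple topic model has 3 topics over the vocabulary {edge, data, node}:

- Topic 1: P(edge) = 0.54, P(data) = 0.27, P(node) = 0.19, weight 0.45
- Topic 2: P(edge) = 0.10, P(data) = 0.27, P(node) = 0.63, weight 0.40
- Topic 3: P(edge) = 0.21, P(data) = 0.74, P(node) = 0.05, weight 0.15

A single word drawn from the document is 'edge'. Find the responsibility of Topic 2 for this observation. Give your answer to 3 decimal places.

0.127

By Bayes' theorem, P(k | x) = π_k f_k(x) / Σ_j π_j f_j(x).
Categorical probabilities:
  L_1 = 0.54
  L_2 = 0.1
  L_3 = 0.21
Multiply by the mixture weights:
  π_1·L_1 = 0.45 × 0.54 = 0.243
  π_2·L_2 = 0.40 × 0.1 = 0.04
  π_3·L_3 = 0.15 × 0.21 = 0.0315
Sum: 0.243 + 0.04 + 0.0315 = 0.3145
P(Topic 2 | data) ≈ 0.127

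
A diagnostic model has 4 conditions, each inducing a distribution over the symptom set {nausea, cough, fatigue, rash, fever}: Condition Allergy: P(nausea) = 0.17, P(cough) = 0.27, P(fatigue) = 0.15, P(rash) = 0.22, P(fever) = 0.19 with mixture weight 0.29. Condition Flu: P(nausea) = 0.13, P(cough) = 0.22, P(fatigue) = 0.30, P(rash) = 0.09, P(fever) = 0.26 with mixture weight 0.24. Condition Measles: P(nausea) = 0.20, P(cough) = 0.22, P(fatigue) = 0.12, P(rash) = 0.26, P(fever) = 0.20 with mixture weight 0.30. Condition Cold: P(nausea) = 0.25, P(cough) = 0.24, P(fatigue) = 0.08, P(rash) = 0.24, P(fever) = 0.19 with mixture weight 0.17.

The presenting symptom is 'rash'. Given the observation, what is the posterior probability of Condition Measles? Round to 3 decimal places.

By Bayes' theorem, P(k | x) = π_k f_k(x) / Σ_j π_j f_j(x).
Component likelihoods at x = 'rash':
  p_Allergy = 0.22
  p_Flu = 0.09
  p_Measles = 0.26
  p_Cold = 0.24
Prior × likelihood for each component:
  π_Allergy·p_Allergy = 0.29 × 0.22 = 0.0638
  π_Flu·p_Flu = 0.24 × 0.09 = 0.0216
  π_Measles·p_Measles = 0.30 × 0.26 = 0.078
  π_Cold·p_Cold = 0.17 × 0.24 = 0.0408
Evidence: 0.0638 + 0.0216 + 0.078 + 0.0408 = 0.2042
P(Condition Measles | the observation) ≈ 0.382

0.382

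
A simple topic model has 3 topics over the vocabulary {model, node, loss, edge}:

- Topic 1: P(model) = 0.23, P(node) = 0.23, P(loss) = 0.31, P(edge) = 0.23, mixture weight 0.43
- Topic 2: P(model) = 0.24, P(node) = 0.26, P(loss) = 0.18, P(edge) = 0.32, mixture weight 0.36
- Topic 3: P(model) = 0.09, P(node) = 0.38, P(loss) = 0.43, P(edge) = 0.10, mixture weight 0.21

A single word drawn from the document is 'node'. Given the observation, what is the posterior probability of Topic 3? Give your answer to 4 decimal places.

The responsibility of component k is P(Z=k) f_k(x) divided by Σ_j P(Z=j) f_j(x).
Evaluate each component's likelihood at the observed value:
  L_1 = P(node | comp) = 0.23
  L_2 = P(node | comp) = 0.26
  L_3 = P(node | comp) = 0.38
Multiply by the mixture weights:
  P(Z=1)·L_1 = 0.43 × 0.23 = 0.0989
  P(Z=2)·L_2 = 0.36 × 0.26 = 0.0936
  P(Z=3)·L_3 = 0.21 × 0.38 = 0.0798
Marginal: 0.0989 + 0.0936 + 0.0798 = 0.2723
P(Topic 3 | x) = 0.0798 / 0.2723 ≈ 0.2931

0.2931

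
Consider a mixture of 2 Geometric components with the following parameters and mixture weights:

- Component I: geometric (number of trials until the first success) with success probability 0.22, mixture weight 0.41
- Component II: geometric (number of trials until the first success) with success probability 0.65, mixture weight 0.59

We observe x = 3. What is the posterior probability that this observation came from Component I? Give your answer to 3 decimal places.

Apply Bayes' rule: the posterior for each component is proportional to its prior times its likelihood at x.
Evaluate each component's likelihood at the observed value:
  p_I = 0.22·(1−0.22)^2 = 0.22·0.6084 = 0.133848
  p_II = 0.65·(1−0.65)^2 = 0.65·0.1225 = 0.079625
Multiply by the mixture weights:
  P(Z=I)·p_I = 0.41 × 0.133848 = 0.0548777
  P(Z=II)·p_II = 0.59 × 0.079625 = 0.0469787
Denominator: 0.0548777 + 0.0469787 = 0.101856
P(Component I | the observation) ≈ 0.539

0.539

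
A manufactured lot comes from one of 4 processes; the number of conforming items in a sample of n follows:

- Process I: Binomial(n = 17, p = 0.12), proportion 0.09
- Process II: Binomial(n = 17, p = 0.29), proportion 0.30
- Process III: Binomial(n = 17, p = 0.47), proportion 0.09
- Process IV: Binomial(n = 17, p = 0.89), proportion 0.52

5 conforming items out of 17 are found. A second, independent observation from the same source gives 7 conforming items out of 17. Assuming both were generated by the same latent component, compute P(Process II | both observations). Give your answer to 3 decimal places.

0.863

The responsibility of component k is w_k f_k(x) divided by Σ_j w_j f_j(x).
Since both observations come from the same component, the likelihood for component k is f_k(x₁)·f_k(x₂).
  p_I = [0.0332084] × [0.00194075] = 6.44494e-05
  p_II = [0.208277] × [0.109205] = 0.0227449
  p_III = [0.0697188] × [0.172313] = 0.0120135
  p_IV = [1.08446e-08] × [2.23117e-06] = 2.4196e-14
Multiply by the mixture weights:
  w_I·p_I = 0.09 × 6.44494e-05 = 5.80045e-06
  w_II·p_II = 0.30 × 0.0227449 = 0.00682348
  w_III·p_III = 0.09 × 0.0120135 = 0.00108121
  w_IV·p_IV = 0.52 × 2.4196e-14 = 1.25819e-14
Normaliser: 5.80045e-06 + 0.00682348 + 0.00108121 + 1.25819e-14 = 0.0079105
P(Process II | data) = 0.00682348 / 0.0079105 ≈ 0.863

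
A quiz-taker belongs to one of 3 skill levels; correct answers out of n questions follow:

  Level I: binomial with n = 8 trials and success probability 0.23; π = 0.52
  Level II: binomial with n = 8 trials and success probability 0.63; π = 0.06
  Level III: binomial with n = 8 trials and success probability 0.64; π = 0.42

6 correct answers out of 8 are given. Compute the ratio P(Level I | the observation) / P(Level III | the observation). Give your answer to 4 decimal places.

Posterior odds = (w_i f_i(x)) / (w_j f_j(x)); the normalising sum cancels.
Binomial probabilities:
  p_I = 0.00245757
  p_II = 0.239665
  p_III = 0.249369
Odds = (0.52/0.42) × (0.00245757/0.249369) = 1.2381 × 0.00985516 ≈ 0.0122

0.0122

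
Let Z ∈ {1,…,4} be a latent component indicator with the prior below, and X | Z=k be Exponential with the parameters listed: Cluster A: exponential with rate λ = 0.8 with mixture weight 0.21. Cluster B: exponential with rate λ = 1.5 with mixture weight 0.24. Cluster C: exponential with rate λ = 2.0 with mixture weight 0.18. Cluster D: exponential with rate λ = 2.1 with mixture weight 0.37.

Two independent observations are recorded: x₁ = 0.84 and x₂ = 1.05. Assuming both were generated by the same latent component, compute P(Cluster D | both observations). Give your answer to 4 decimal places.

Apply Bayes' rule: the posterior for each component is proportional to its prior times its likelihood at x.
Since both observations come from the same component, the likelihood for component k is f_k(x₁)·f_k(x₂).
  L_A = [0.408549] × [0.345368] = 0.1411
  L_B = [0.425481] × [0.310511] = 0.132117
  L_C = [0.372748] × [0.244913] = 0.0912908
  L_D = [0.359852] × [0.231526] = 0.0833151
Prior × likelihood for each component:
  π_A·L_A = 0.21 × 0.1411 = 0.029631
  π_B·L_B = 0.24 × 0.132117 = 0.031708
  π_C·L_C = 0.18 × 0.0912908 = 0.0164323
  π_D·L_D = 0.37 × 0.0833151 = 0.0308266
Evidence: 0.029631 + 0.031708 + 0.0164323 + 0.0308266 = 0.108598
P(Cluster D | x₁, x₂) = 0.0308266 / 0.108598 ≈ 0.2839

0.2839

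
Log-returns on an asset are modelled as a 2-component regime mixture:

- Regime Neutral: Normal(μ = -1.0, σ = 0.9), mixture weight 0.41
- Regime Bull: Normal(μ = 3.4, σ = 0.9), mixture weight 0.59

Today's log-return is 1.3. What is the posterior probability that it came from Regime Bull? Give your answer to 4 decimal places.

0.7124

P(component k | x) = π_k·f_k(x) / marginal(x), where marginal(x) = Σ_j π_j·f_j(x).
Component likelihoods at x = 1.3:
  p_Neutral = (1/(0.9·√(2π)))·exp(−(1.3−-1.0)²/(2·0.9²)) = 0.443269·exp(-3.26543) = 0.0169242
  p_Bull = (1/(0.9·√(2π)))·exp(−(1.3−3.4)²/(2·0.9²)) = 0.443269·exp(-2.72222) = 0.0291354
Weight by the priors:
  π_Neutral·p_Neutral = 0.41 × 0.0169242 = 0.00693893
  π_Bull·p_Bull = 0.59 × 0.0291354 = 0.0171899
Denominator: 0.00693893 + 0.0171899 = 0.0241288
So the posterior for Regime Bull is 0.0171899 / 0.0241288 ≈ 0.7124.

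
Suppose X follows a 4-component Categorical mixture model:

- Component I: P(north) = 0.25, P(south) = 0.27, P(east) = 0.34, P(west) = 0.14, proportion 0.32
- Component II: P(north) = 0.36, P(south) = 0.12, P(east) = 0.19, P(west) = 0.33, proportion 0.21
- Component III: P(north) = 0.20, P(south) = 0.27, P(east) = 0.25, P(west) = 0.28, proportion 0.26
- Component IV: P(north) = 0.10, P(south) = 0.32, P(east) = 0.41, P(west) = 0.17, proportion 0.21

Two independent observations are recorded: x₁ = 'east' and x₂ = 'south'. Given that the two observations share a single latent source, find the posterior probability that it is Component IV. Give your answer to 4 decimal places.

By Bayes' theorem, P(k | x) = π_k f_k(x) / Σ_j π_j f_j(x).
Since both observations come from the same component, the likelihood for component k is f_k(x₁)·f_k(x₂).
  L_I = [P(east | comp) = 0.34] × [0.27] = 0.0918
  L_II = [P(east | comp) = 0.19] × [0.12] = 0.0228
  L_III = [P(east | comp) = 0.25] × [0.27] = 0.0675
  L_IV = [P(east | comp) = 0.41] × [0.32] = 0.1312
Weight by the priors:
  π_I·L_I = 0.32 × 0.0918 = 0.029376
  π_II·L_II = 0.21 × 0.0228 = 0.004788
  π_III·L_III = 0.26 × 0.0675 = 0.01755
  π_IV·L_IV = 0.21 × 0.1312 = 0.027552
Normaliser: 0.029376 + 0.004788 + 0.01755 + 0.027552 = 0.079266
P(Component IV | x₁, x₂) ≈ 0.3476

0.3476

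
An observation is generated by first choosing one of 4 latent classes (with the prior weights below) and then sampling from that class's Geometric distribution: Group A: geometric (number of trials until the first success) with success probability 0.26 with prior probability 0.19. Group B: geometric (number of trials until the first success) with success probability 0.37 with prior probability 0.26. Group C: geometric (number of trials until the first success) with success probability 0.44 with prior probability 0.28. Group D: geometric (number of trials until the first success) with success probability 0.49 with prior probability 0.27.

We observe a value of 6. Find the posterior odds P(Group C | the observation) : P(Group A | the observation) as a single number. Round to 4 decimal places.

0.6190

The posterior odds equal the prior odds times the likelihood ratio: (π_i/π_j)·(f_i(x)/f_j(x)).
Component likelihoods at x = 6:
  f_A = 0.26·(1−0.26)^5 = 0.26·0.221901 = 0.0576942
  f_B = 0.37·(1−0.37)^5 = 0.37·0.0992437 = 0.0367202
  f_C = 0.44·(1−0.44)^5 = 0.44·0.0550732 = 0.0242322
  f_D = 0.49·(1−0.49)^5 = 0.49·0.0345025 = 0.0169062
Odds = (0.28/0.19) × (0.0242322/0.0576942) = 1.47368 × 0.420011 ≈ 0.6190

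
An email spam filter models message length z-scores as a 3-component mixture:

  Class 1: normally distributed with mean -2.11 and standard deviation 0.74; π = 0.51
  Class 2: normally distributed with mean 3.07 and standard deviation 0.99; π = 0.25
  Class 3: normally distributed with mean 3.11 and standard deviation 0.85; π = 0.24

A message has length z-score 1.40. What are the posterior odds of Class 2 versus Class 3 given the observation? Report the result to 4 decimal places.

1.6310

Only the two components matter; the odds are (P(Z=i) f_i(x)) / (P(Z=j) f_j(x)).
Evaluate each component's likelihood at the observed value:
  p_1 = 7.01814e-06
  p_2 = 0.0971352
  p_3 = 0.0620374
Odds = (0.25/0.24) × (0.0971352/0.0620374) = 1.04167 × 1.56575 ≈ 1.6310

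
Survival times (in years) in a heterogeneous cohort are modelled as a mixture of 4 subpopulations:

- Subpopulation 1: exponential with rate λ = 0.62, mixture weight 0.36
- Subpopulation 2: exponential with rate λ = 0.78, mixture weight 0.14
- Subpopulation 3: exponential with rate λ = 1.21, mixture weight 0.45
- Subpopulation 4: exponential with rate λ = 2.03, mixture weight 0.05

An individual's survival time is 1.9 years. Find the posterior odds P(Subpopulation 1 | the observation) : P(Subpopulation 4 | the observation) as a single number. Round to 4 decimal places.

The posterior odds equal the prior odds times the likelihood ratio: (π_i/π_j)·(f_i(x)/f_j(x)).
Evaluate each component's likelihood at the observed value:
  p_1 = 0.62·e^(−0.62·1.9) = 0.62·e^(−1.1780) = 0.190894
  p_2 = 0.78·e^(−0.78·1.9) = 0.78·e^(−1.4820) = 0.177203
  p_3 = 1.21·e^(−1.21·1.9) = 1.21·e^(−2.2990) = 0.121435
  p_4 = 2.03·e^(−2.03·1.9) = 2.03·e^(−3.8570) = 0.0428965
Posterior odds = (π_1·p_1) / (π_4·p_4) = (0.36·0.190894) / (0.05·0.0428965) = 0.0687219 / 0.00214483 ≈ 32.0408

32.0408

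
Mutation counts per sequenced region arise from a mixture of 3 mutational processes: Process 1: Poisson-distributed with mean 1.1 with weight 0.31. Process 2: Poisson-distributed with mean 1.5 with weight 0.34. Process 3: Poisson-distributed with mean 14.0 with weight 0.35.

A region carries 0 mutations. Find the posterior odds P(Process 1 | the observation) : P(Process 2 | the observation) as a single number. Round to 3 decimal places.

Posterior odds = (π_i f_i(x)) / (π_j f_j(x)); the normalising sum cancels.
Component likelihoods at x = 0 mutations:
  p_1 = 0.332871
  p_2 = 0.22313
  p_3 = 8.31529e-07
0.10319 / 0.0758643 ≈ 1.360

1.360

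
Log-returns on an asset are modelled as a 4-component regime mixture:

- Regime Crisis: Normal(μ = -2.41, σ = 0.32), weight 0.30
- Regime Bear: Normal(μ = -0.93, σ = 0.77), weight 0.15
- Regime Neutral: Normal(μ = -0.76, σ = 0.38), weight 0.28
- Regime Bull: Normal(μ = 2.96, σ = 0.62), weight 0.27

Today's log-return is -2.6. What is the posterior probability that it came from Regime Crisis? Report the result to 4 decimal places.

0.9769

By Bayes' theorem, P(k | x) = π_k f_k(x) / Σ_j π_j f_j(x).
Component likelihoods at x = -2.6:
  p_Crisis = (1/(0.32·√(2π)))·exp(−(-2.6−-2.41)²/(2·0.32²)) = 1.246695·exp(-0.17627) = 1.04522
  p_Bear = (1/(0.77·√(2π)))·exp(−(-2.6−-0.93)²/(2·0.77²)) = 0.518107·exp(-2.35191) = 0.0493169
  p_Neutral = (1/(0.38·√(2π)))·exp(−(-2.6−-0.76)²/(2·0.38²)) = 1.049848·exp(-11.72299) = 8.50934e-06
  p_Bull = (1/(0.62·√(2π)))·exp(−(-2.6−2.96)²/(2·0.62²)) = 0.643455·exp(-40.21020) = 2.2154e-18
Weight by the priors:
  π_Crisis·p_Crisis = 0.30 × 1.04522 = 0.313566
  π_Bear·p_Bear = 0.15 × 0.0493169 = 0.00739754
  π_Neutral·p_Neutral = 0.28 × 8.50934e-06 = 2.38262e-06
  π_Bull·p_Bull = 0.27 × 2.2154e-18 = 5.98157e-19
Evidence: 0.313566 + 0.00739754 + 2.38262e-06 + 5.98157e-19 = 0.320966
So the posterior for Regime Crisis is 0.313566 / 0.320966 ≈ 0.9769.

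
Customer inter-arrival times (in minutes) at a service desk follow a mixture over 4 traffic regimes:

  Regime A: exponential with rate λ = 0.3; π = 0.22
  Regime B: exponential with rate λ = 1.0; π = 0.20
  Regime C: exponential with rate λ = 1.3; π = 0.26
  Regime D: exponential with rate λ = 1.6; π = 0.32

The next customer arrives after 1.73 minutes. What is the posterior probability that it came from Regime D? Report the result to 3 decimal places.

P(component k | x) = π_k·f_k(x) / marginal(x), where marginal(x) = Σ_j π_j·f_j(x).
Evaluate each component's likelihood at the observed value:
  f_A = 0.3·e^(−0.3·1.73) = 0.3·e^(−0.5190) = 0.178535
  f_B = 1.0·e^(−1.0·1.73) = 1.0·e^(−1.7300) = 0.177284
  f_C = 1.3·e^(−1.3·1.73) = 1.3·e^(−2.2490) = 0.137156
  f_D = 1.6·e^(−1.6·1.73) = 1.6·e^(−2.7680) = 0.10046
Weight by the priors:
  π_A·f_A = 0.22 × 0.178535 = 0.0392776
  π_B·f_B = 0.20 × 0.177284 = 0.0354569
  π_C·f_C = 0.26 × 0.137156 = 0.0356606
  π_D·f_D = 0.32 × 0.10046 = 0.0321472
Marginal: 0.0392776 + 0.0354569 + 0.0356606 + 0.0321472 = 0.142542
P(Regime D | data) ≈ 0.226

0.226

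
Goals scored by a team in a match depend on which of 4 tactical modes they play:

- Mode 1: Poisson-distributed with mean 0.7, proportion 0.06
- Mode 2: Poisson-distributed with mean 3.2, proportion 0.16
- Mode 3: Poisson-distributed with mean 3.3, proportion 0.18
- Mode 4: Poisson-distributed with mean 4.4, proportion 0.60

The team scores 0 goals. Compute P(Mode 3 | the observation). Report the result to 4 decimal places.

0.1319

P(component k | x) = π_k·f_k(x) / marginal(x), where marginal(x) = Σ_j π_j·f_j(x).
Component likelihoods at x = 0 goals:
  p_1 = 0.496585
  p_2 = 0.0407622
  p_3 = 0.0368832
  p_4 = 0.0122773
Prior × likelihood for each component:
  π_1·p_1 = 0.06 × 0.496585 = 0.0297951
  π_2·p_2 = 0.16 × 0.0407622 = 0.00652195
  π_3·p_3 = 0.18 × 0.0368832 = 0.00663897
  π_4·p_4 = 0.60 × 0.0122773 = 0.0073664
Sum: 0.0297951 + 0.00652195 + 0.00663897 + 0.0073664 = 0.0503224
Responsibility of Mode 3: 0.00663897 / 0.0503224 ≈ 0.1319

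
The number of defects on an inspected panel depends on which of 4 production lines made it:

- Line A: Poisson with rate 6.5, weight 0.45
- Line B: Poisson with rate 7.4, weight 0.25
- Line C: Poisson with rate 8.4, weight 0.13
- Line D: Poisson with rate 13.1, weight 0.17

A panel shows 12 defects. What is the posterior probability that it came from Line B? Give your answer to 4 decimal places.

Apply Bayes' rule: the posterior for each component is proportional to its prior times its likelihood at x.
Poisson probabilities:
  p_A = e^(−6.5)·6.5^12/12! = 0.0178529
  p_B = e^(−7.4)·7.4^12/12! = 0.0344084
  p_C = e^(−8.4)·8.4^12/12! = 0.057935
  p_D = e^(−13.1)·13.1^12/12! = 0.109059
Weight by the priors:
  π_A·p_A = 0.45 × 0.0178529 = 0.00803381
  π_B·p_B = 0.25 × 0.0344084 = 0.0086021
  π_C·p_C = 0.13 × 0.057935 = 0.00753155
  π_D·p_D = 0.17 × 0.109059 = 0.01854
Sum: 0.00803381 + 0.0086021 + 0.00753155 + 0.01854 = 0.0427075
P(Line B | 12 defects) = 0.0086021 / 0.0427075 ≈ 0.2014

0.2014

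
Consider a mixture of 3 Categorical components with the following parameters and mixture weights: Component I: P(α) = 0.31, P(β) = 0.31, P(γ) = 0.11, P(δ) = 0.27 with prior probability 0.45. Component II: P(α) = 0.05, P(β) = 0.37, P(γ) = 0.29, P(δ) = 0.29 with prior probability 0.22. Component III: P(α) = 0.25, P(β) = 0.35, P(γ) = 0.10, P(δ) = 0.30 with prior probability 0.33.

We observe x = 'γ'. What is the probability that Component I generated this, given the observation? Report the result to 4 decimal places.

0.3383

Posterior ∝ prior × likelihood, so P(k | x) ∝ π_k f_k(x); normalise over all components.
Categorical probabilities:
  L_I = P(γ | comp) = 0.11
  L_II = P(γ | comp) = 0.29
  L_III = P(γ | comp) = 0.10
Unnormalised posteriors:
  π_I·L_I = 0.45 × 0.11 = 0.0495
  π_II·L_II = 0.22 × 0.29 = 0.0638
  π_III·L_III = 0.33 × 0.1 = 0.033
Evidence: 0.0495 + 0.0638 + 0.033 = 0.1463
P(Component I | x) = 0.0495 / 0.1463 ≈ 0.3383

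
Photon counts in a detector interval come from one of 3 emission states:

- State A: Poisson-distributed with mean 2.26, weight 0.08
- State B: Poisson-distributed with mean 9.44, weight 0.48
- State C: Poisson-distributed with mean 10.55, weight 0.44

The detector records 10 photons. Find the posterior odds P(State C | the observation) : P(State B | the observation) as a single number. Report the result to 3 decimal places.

Since P(k|x) ∝ P(Z=k) f_k(x), the posterior odds are P(Z=i) f_i(x) / (P(Z=j) f_j(x)).
Poisson probabilities:
  L_A = 9.99576e-05
  L_B = 0.123088
  L_C = 0.123298
Posterior odds = (P(Z=C)·L_C) / (P(Z=B)·L_B) = (0.44·0.123298) / (0.48·0.123088) = 0.054251 / 0.0590824 ≈ 0.918

0.918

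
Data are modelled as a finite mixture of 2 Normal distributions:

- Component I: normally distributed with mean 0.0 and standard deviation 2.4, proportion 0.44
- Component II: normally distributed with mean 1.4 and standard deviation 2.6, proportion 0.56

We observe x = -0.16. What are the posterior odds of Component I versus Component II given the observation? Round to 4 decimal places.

1.0168

Only the two components matter; the odds are (π_i f_i(x)) / (π_j f_j(x)).
Evaluate each component's likelihood at the observed value:
  p_I = 0.165857
  p_II = 0.128163
0.0729771 / 0.0717715 ≈ 1.0168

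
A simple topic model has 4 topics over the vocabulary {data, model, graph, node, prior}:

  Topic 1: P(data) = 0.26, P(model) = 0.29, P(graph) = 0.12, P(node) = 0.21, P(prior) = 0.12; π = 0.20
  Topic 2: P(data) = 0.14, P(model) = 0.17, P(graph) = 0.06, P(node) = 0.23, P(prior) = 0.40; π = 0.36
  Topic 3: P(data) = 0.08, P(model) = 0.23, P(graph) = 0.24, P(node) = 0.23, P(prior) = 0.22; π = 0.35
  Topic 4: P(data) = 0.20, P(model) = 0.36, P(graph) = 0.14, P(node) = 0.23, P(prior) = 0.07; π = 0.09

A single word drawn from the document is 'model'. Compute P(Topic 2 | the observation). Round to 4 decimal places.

The responsibility of component k is P(Z=k) f_k(x) divided by Σ_j P(Z=j) f_j(x).
Categorical probabilities:
  f_1 = P(model | comp) = 0.29
  f_2 = P(model | comp) = 0.17
  f_3 = P(model | comp) = 0.23
  f_4 = P(model | comp) = 0.36
Weight by the priors:
  P(Z=1)·f_1 = 0.20 × 0.29 = 0.058
  P(Z=2)·f_2 = 0.36 × 0.17 = 0.0612
  P(Z=3)·f_3 = 0.35 × 0.23 = 0.0805
  P(Z=4)·f_4 = 0.09 × 0.36 = 0.0324
Sum: 0.058 + 0.0612 + 0.0805 + 0.0324 = 0.2321
So the posterior for Topic 2 is 0.0612 / 0.2321 ≈ 0.2637.

0.2637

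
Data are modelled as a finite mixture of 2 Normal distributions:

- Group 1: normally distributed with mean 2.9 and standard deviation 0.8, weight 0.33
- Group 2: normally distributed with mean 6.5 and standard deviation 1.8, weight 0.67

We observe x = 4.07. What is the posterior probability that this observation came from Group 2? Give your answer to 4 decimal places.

Apply Bayes' rule: the posterior for each component is proportional to its prior times its likelihood at x.
Evaluate each component's likelihood at the observed value:
  f_1 = 0.171144
  f_2 = 0.0891018
Multiply by the mixture weights:
  π_1·f_1 = 0.33 × 0.171144 = 0.0564776
  π_2·f_2 = 0.67 × 0.0891018 = 0.0596982
Marginal: 0.0564776 + 0.0596982 = 0.116176
P(Group 2 | 4.07) ≈ 0.5139

0.5139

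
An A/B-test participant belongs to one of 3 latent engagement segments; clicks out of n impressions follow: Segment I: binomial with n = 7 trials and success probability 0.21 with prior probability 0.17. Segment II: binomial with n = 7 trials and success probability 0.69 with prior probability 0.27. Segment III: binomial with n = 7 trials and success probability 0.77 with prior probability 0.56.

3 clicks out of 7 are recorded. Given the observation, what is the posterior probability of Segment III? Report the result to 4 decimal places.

0.3331

P(component k | x) = P(Z=k)·f_k(x) / marginal(x), where marginal(x) = Σ_j P(Z=j)·f_j(x).
Binomial probabilities:
  p_I = C(7,3)·0.21^3·0.79^4 = 35·0.009261·0.389501 = 0.126251
  p_II = C(7,3)·0.69^3·0.31^4 = 35·0.328509·0.00923521 = 0.106185
  p_III = C(7,3)·0.77^3·0.23^4 = 35·0.456533·0.00279841 = 0.0447148
Unnormalised posteriors:
  P(Z=I)·p_I = 0.17 × 0.126251 = 0.0214626
  P(Z=II)·p_II = 0.27 × 0.106185 = 0.0286699
  P(Z=III)·p_III = 0.56 × 0.0447148 = 0.0250403
Normaliser: 0.0214626 + 0.0286699 + 0.0250403 = 0.0751728
P(Segment III | 3 clicks out of 7) ≈ 0.3331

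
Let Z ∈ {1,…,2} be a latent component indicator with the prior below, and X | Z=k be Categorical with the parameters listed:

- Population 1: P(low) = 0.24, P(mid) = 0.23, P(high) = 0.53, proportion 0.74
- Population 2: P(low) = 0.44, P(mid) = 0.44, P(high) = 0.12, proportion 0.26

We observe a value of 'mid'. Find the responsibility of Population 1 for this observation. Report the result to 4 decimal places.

The responsibility of component k is P(Z=k) f_k(x) divided by Σ_j P(Z=j) f_j(x).
Evaluate each component's likelihood at the observed value:
  p_1 = P(mid | comp) = 0.23
  p_2 = P(mid | comp) = 0.44
Weight by the priors:
  P(Z=1)·p_1 = 0.74 × 0.23 = 0.1702
  P(Z=2)·p_2 = 0.26 × 0.44 = 0.1144
Normaliser: 0.1702 + 0.1144 = 0.2846
So the posterior for Population 1 is 0.1702 / 0.2846 ≈ 0.5980.

0.5980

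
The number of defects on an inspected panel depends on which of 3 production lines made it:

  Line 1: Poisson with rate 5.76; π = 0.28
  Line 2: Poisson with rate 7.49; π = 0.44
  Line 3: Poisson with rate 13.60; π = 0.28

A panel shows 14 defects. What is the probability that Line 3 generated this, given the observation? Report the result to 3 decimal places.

Posterior ∝ prior × likelihood, so P(k | x) ∝ π_k f_k(x); normalise over all components.
Poisson probabilities:
  p_1 = e^(−5.76)·5.76^14/14! = 0.00159945
  p_2 = e^(−7.49)·7.49^14/14! = 0.0112065
  p_3 = e^(−13.60)·13.60^14/14! = 0.105374
Unnormalised posteriors:
  π_1·p_1 = 0.28 × 0.00159945 = 0.000447846
  π_2·p_2 = 0.44 × 0.0112065 = 0.00493088
  π_3·p_3 = 0.28 × 0.105374 = 0.0295046
Denominator: 0.000447846 + 0.00493088 + 0.0295046 = 0.0348833
Responsibility of Line 3: 0.0295046 / 0.0348833 ≈ 0.846

0.846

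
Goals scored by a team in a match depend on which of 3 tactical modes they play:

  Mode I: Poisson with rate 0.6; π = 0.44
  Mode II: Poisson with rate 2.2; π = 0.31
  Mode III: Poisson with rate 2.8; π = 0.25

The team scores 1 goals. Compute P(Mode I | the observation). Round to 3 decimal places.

0.551

Apply Bayes' rule: the posterior for each component is proportional to its prior times its likelihood at x.
Evaluate each component's likelihood at the observed value:
  p_I = e^(−0.6)·0.6^1/1! = 0.329287
  p_II = e^(−2.2)·2.2^1/1! = 0.243767
  p_III = e^(−2.8)·2.8^1/1! = 0.170268
Prior × likelihood for each component:
  π_I·p_I = 0.44 × 0.329287 = 0.144886
  π_II·p_II = 0.31 × 0.243767 = 0.0755678
  π_III·p_III = 0.25 × 0.170268 = 0.042567
Denominator: 0.144886 + 0.0755678 + 0.042567 = 0.263021
Responsibility of Mode I: 0.144886 / 0.263021 ≈ 0.551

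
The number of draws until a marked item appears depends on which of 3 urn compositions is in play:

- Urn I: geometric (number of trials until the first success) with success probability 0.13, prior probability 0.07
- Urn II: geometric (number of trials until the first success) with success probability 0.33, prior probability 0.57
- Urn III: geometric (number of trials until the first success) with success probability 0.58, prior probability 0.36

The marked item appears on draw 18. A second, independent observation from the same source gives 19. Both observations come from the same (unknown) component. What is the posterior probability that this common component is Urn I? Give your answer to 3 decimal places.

P(component k | x) = w_k·f_k(x) / marginal(x), where marginal(x) = Σ_j w_j·f_j(x).
Since both observations come from the same component, the likelihood for component k is f_k(x₁)·f_k(x₂).
  p_I = [0.13·(1−0.13)^17 = 0.13·0.0937189 = 0.0121835] × [0.0105996] = 0.00012914
  p_II = [0.33·(1−0.33)^17 = 0.33·0.00110477 = 0.000364574] × [0.000244265] = 8.90525e-08
  p_III = [0.58·(1−0.58)^17 = 0.58·3.93766e-07 = 2.28384e-07] × [9.59213e-08] = 2.19069e-14
Unnormalised posteriors:
  w_I·p_I = 0.07 × 0.00012914 = 9.0398e-06
  w_II·p_II = 0.57 × 8.90525e-08 = 5.07599e-08
  w_III·p_III = 0.36 × 2.19069e-14 = 7.88649e-15
Normaliser: 9.0398e-06 + 5.07599e-08 + 7.88649e-15 = 9.09056e-06
Responsibility of Urn I: 9.0398e-06 / 9.09056e-06 ≈ 0.994

0.994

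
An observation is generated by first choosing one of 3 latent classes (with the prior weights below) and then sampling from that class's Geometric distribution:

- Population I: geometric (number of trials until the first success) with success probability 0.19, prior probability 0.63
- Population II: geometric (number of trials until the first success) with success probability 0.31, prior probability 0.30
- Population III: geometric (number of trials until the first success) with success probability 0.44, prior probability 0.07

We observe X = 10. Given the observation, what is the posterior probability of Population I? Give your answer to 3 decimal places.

The responsibility of component k is π_k f_k(x) divided by Σ_j π_j f_j(x).
Evaluate each component's likelihood at the observed value:
  f_I = 0.028518
  f_II = 0.0109901
  f_III = 0.00238311
Prior × likelihood for each component:
  π_I·f_I = 0.63 × 0.028518 = 0.0179663
  π_II·f_II = 0.30 × 0.0109901 = 0.00329704
  π_III·f_III = 0.07 × 0.00238311 = 0.000166818
Normaliser: 0.0179663 + 0.00329704 + 0.000166818 = 0.0214302
Responsibility of Population I: 0.0179663 / 0.0214302 ≈ 0.838

0.838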